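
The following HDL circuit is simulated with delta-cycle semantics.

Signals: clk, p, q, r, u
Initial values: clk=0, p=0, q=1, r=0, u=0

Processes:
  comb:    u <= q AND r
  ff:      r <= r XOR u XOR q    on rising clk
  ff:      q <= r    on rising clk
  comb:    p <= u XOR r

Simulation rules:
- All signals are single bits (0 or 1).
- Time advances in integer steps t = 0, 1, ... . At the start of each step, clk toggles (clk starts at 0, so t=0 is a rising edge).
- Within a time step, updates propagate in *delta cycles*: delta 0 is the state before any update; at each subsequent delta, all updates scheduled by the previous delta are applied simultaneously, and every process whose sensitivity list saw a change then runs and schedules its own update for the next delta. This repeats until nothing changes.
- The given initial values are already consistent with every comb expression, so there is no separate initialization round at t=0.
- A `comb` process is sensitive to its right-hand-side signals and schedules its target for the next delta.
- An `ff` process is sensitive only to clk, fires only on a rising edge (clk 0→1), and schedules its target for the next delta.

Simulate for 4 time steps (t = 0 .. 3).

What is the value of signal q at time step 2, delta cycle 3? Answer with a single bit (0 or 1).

[bits: q,u,p,r,clk]
t=0: Δ0=10000 Δ1=10001 Δ2=00011 Δ3=00111 | 3Δ
t=1: Δ0=00111 Δ1=00110 | 1Δ
t=2: Δ0=00110 Δ1=00111 Δ2=10111 Δ3=11111 Δ4=11011 | 4Δ
t=3: Δ0=11011 Δ1=11010 | 1Δ

1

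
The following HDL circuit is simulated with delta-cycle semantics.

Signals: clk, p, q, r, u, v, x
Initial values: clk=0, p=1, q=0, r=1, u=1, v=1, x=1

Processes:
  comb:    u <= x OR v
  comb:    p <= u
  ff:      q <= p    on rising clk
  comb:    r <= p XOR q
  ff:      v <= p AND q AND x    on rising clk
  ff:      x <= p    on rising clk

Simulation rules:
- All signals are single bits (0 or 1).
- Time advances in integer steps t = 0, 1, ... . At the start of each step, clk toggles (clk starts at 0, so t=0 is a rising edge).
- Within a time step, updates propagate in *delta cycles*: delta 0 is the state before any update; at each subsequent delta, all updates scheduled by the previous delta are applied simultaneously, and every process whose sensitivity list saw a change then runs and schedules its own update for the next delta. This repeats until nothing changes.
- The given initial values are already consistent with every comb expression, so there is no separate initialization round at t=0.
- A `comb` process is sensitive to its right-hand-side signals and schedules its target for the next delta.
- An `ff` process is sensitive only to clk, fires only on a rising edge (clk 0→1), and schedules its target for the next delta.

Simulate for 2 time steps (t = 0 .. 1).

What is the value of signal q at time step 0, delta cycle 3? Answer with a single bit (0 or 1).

[bits: r,p,u,clk,q,x,v]
t=0: Δ0=1110011 Δ1=1111011 Δ2=1111110 Δ3=0111110 | 3Δ
t=1: Δ0=0111110 Δ1=0110110 | 1Δ

1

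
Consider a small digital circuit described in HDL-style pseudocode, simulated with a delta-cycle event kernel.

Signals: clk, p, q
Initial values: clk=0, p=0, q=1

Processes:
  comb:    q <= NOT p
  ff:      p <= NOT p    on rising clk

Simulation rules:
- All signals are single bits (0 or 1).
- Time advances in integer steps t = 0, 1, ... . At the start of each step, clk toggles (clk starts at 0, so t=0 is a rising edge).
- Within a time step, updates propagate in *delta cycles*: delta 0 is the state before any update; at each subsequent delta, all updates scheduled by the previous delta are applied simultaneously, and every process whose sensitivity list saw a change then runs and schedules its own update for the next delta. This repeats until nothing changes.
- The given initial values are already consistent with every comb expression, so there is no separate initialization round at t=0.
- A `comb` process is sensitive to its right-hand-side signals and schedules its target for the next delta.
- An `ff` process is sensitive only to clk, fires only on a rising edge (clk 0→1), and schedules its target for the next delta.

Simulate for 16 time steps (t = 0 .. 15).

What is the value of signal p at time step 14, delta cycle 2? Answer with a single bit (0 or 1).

0

t=0 Δ0: p=0 q=1 clk=0
  Δ1: clk:0→1
  Δ2: p:0→1
  Δ3: q:1→0
  (3Δ to stable)
t=1 Δ0: p=1 q=0 clk=1
  Δ1: clk:1→0
  (1Δ to stable)
t=2 Δ0: p=1 q=0 clk=0
  Δ1: clk:0→1
  Δ2: p:1→0
  Δ3: q:0→1
  (3Δ to stable)
t=3 Δ0: p=0 q=1 clk=1
  Δ1: clk:1→0
  (1Δ to stable)
t=4 Δ0: p=0 q=1 clk=0
  Δ1: clk:0→1
  Δ2: p:0→1
  Δ3: q:1→0
  (3Δ to stable)
t=5 Δ0: p=1 q=0 clk=1
  Δ1: clk:1→0
  (1Δ to stable)
t=6 Δ0: p=1 q=0 clk=0
  Δ1: clk:0→1
  Δ2: p:1→0
  Δ3: q:0→1
  (3Δ to stable)
t=7 Δ0: p=0 q=1 clk=1
  Δ1: clk:1→0
  (1Δ to stable)
t=8 Δ0: p=0 q=1 clk=0
  Δ1: clk:0→1
  Δ2: p:0→1
  Δ3: q:1→0
  (3Δ to stable)
t=9 Δ0: p=1 q=0 clk=1
  Δ1: clk:1→0
  (1Δ to stable)
t=10 Δ0: p=1 q=0 clk=0
  Δ1: clk:0→1
  Δ2: p:1→0
  Δ3: q:0→1
  (3Δ to stable)
t=11 Δ0: p=0 q=1 clk=1
  Δ1: clk:1→0
  (1Δ to stable)
t=12 Δ0: p=0 q=1 clk=0
  Δ1: clk:0→1
  Δ2: p:0→1
  Δ3: q:1→0
  (3Δ to stable)
t=13 Δ0: p=1 q=0 clk=1
  Δ1: clk:1→0
  (1Δ to stable)
t=14 Δ0: p=1 q=0 clk=0
  Δ1: clk:0→1
  Δ2: p:1→0
  Δ3: q:0→1
  (3Δ to stable)
t=15 Δ0: p=0 q=1 clk=1
  Δ1: clk:1→0
  (1Δ to stable)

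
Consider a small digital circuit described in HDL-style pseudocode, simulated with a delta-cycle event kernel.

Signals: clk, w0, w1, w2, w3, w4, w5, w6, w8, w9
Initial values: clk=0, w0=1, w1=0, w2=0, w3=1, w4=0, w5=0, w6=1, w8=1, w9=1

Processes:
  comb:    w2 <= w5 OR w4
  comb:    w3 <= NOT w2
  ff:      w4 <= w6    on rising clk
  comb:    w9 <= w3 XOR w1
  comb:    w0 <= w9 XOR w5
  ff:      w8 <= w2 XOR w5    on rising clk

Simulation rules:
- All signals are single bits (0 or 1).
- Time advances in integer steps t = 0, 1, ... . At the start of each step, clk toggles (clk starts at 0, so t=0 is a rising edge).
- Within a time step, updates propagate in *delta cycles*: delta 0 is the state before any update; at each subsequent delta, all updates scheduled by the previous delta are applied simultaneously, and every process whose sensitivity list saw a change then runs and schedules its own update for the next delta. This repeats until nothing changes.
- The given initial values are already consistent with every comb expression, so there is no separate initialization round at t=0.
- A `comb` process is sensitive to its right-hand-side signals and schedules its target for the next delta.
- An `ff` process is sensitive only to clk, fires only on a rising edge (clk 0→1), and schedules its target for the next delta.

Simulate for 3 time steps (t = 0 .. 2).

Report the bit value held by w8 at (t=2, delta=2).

1

t=0 Δ0: w9=1 clk=0 w0=1 w3=1 w8=1 w1=0 w4=0 w5=0 w2=0 w6=1
  Δ1: clk:0→1
  Δ2: w8:1→0, w4:0→1
  Δ3: w2:0→1
  Δ4: w3:1→0
  Δ5: w9:1→0
  Δ6: w0:1→0
  (6Δ to stable)
t=1 Δ0: w9=0 clk=1 w0=0 w3=0 w8=0 w1=0 w4=1 w5=0 w2=1 w6=1
  Δ1: clk:1→0
  (1Δ to stable)
t=2 Δ0: w9=0 clk=0 w0=0 w3=0 w8=0 w1=0 w4=1 w5=0 w2=1 w6=1
  Δ1: clk:0→1
  Δ2: w8:0→1
  (2Δ to stable)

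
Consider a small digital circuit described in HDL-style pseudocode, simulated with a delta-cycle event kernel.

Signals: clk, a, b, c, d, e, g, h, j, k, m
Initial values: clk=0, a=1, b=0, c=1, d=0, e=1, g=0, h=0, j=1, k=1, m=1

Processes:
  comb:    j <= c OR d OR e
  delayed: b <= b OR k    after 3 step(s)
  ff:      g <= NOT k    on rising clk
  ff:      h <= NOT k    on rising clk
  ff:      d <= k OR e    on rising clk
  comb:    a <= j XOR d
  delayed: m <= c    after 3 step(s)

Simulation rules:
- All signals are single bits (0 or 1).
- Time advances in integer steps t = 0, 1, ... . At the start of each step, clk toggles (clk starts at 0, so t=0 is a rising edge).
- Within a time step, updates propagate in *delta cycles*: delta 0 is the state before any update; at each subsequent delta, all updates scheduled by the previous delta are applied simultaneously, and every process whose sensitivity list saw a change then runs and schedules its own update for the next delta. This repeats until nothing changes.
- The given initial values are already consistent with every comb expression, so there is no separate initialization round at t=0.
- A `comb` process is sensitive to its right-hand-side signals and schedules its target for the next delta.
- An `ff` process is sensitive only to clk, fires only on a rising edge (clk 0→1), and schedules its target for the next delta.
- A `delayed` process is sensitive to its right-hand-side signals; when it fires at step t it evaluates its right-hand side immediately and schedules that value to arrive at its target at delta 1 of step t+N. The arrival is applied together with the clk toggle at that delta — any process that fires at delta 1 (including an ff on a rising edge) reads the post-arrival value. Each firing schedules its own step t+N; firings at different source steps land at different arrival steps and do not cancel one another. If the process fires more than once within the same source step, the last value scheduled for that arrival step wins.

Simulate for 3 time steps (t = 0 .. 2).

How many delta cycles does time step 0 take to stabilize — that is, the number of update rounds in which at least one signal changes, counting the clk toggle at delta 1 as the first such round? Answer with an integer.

3

[bits: clk,d,b,h,e,c,m,a,j,g,k]
t=0: Δ0=00001111101 Δ1=10001111101 Δ2=11001111101 Δ3=11001110101 | 3Δ
t=1: Δ0=11001110101 Δ1=01001110101 | 1Δ
t=2: Δ0=01001110101 Δ1=11001110101 | 1Δ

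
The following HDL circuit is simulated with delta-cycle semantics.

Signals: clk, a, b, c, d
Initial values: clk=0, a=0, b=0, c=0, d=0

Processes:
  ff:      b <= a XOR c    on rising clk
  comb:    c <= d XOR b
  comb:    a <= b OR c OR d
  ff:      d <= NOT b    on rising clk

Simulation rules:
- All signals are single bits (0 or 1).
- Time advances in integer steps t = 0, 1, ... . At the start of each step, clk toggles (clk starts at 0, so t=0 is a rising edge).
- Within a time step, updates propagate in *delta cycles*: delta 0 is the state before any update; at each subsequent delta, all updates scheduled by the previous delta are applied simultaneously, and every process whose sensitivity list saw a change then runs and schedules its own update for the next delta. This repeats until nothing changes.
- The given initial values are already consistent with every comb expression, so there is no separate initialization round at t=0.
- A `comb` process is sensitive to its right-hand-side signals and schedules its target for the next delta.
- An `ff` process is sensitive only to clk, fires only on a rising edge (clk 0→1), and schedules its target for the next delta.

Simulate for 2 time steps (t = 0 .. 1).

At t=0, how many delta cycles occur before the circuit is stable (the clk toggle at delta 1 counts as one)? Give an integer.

t0.Δ0 c=0 d=0 b=0 clk=0 a=0
t0.Δ1 c=0 d=0 b=0 clk=1 a=0
t0.Δ2 c=0 d=1 b=0 clk=1 a=0
t0.Δ3 c=1 d=1 b=0 clk=1 a=1
t1.Δ0 c=1 d=1 b=0 clk=1 a=1
t1.Δ1 c=1 d=1 b=0 clk=0 a=1

3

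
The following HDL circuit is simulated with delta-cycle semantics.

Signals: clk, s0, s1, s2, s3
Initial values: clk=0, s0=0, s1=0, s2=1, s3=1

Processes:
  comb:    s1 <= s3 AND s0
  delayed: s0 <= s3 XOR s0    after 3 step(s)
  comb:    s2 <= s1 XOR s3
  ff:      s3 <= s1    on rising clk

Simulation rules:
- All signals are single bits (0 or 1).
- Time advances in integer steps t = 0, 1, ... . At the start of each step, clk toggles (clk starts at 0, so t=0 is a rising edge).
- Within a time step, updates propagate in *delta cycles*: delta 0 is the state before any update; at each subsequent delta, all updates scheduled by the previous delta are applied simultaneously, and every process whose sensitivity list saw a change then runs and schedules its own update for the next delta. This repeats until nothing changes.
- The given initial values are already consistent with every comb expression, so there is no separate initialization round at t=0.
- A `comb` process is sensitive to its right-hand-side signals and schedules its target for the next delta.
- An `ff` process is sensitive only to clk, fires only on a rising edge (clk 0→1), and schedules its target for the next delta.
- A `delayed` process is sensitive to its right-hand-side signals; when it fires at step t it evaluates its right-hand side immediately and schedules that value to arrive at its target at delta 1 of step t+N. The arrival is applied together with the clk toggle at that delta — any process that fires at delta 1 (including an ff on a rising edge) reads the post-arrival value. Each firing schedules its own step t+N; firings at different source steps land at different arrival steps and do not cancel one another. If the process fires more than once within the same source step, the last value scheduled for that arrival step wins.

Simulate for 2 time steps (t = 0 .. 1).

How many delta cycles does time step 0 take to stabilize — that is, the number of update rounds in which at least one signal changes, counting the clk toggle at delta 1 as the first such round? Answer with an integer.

[bits: s3,clk,s1,s2,s0]
t=0: Δ0=10010 Δ1=11010 Δ2=01010 Δ3=01000 | 3Δ
t=1: Δ0=01000 Δ1=00000 | 1Δ

3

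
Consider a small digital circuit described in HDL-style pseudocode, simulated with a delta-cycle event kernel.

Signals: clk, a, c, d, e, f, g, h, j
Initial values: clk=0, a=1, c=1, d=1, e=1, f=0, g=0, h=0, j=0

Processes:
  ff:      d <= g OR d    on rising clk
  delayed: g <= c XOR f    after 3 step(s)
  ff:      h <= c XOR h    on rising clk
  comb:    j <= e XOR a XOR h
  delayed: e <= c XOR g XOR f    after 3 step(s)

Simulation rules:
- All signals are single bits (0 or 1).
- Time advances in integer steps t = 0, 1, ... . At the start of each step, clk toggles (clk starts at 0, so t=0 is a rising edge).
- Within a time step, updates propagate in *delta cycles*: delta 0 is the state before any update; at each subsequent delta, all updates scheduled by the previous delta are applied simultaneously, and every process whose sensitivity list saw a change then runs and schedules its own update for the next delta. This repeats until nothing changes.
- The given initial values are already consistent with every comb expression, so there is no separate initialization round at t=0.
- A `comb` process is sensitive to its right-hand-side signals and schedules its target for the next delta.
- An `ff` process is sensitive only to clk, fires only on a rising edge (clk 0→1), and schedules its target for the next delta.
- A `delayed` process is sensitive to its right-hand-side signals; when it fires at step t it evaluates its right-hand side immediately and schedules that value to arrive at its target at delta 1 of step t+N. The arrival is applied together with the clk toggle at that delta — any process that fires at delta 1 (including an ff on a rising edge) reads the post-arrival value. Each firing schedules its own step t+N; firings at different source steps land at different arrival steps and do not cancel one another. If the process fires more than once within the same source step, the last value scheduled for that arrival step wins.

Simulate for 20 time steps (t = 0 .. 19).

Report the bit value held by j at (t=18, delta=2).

1

[bits: h,clk,d,c,f,a,j,e,g]
t=0: Δ0=001101010 Δ1=011101010 Δ2=111101010 Δ3=111101110 | 3Δ
t=1: Δ0=111101110 Δ1=101101110 | 1Δ
t=2: Δ0=101101110 Δ1=111101110 Δ2=011101110 Δ3=011101010 | 3Δ
t=3: Δ0=011101010 Δ1=001101010 | 1Δ
t=4: Δ0=001101010 Δ1=011101010 Δ2=111101010 Δ3=111101110 | 3Δ
t=5: Δ0=111101110 Δ1=101101110 | 1Δ
t=6: Δ0=101101110 Δ1=111101110 Δ2=011101110 Δ3=011101010 | 3Δ
t=7: Δ0=011101010 Δ1=001101010 | 1Δ
t=8: Δ0=001101010 Δ1=011101010 Δ2=111101010 Δ3=111101110 | 3Δ
t=9: Δ0=111101110 Δ1=101101110 | 1Δ
t=10: Δ0=101101110 Δ1=111101110 Δ2=011101110 Δ3=011101010 | 3Δ
t=11: Δ0=011101010 Δ1=001101010 | 1Δ
t=12: Δ0=001101010 Δ1=011101010 Δ2=111101010 Δ3=111101110 | 3Δ
t=13: Δ0=111101110 Δ1=101101110 | 1Δ
t=14: Δ0=101101110 Δ1=111101110 Δ2=011101110 Δ3=011101010 | 3Δ
t=15: Δ0=011101010 Δ1=001101010 | 1Δ
t=16: Δ0=001101010 Δ1=011101010 Δ2=111101010 Δ3=111101110 | 3Δ
t=17: Δ0=111101110 Δ1=101101110 | 1Δ
t=18: Δ0=101101110 Δ1=111101110 Δ2=011101110 Δ3=011101010 | 3Δ
t=19: Δ0=011101010 Δ1=001101010 | 1Δ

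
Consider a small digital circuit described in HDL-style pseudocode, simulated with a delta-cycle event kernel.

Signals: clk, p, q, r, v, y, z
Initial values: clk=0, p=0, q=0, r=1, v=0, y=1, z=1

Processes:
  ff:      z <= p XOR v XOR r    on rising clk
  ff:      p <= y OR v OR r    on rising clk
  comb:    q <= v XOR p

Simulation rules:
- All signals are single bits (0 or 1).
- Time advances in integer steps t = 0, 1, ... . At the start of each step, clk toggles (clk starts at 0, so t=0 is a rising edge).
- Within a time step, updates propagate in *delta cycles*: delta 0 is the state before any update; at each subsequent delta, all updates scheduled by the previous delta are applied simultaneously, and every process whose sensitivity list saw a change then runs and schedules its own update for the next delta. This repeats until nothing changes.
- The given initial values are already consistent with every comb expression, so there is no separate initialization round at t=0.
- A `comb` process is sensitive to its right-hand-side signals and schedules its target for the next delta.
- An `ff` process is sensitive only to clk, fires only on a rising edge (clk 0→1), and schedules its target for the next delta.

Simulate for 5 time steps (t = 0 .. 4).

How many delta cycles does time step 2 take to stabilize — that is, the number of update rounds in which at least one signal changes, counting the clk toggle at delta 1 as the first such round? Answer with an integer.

t=0 Δ0: y=1 z=1 v=0 clk=0 r=1 p=0 q=0
  Δ1: clk:0→1
  Δ2: p:0→1
  Δ3: q:0→1
  (3Δ to stable)
t=1 Δ0: y=1 z=1 v=0 clk=1 r=1 p=1 q=1
  Δ1: clk:1→0
  (1Δ to stable)
t=2 Δ0: y=1 z=1 v=0 clk=0 r=1 p=1 q=1
  Δ1: clk:0→1
  Δ2: z:1→0
  (2Δ to stable)
t=3 Δ0: y=1 z=0 v=0 clk=1 r=1 p=1 q=1
  Δ1: clk:1→0
  (1Δ to stable)
t=4 Δ0: y=1 z=0 v=0 clk=0 r=1 p=1 q=1
  Δ1: clk:0→1
  (1Δ to stable)

2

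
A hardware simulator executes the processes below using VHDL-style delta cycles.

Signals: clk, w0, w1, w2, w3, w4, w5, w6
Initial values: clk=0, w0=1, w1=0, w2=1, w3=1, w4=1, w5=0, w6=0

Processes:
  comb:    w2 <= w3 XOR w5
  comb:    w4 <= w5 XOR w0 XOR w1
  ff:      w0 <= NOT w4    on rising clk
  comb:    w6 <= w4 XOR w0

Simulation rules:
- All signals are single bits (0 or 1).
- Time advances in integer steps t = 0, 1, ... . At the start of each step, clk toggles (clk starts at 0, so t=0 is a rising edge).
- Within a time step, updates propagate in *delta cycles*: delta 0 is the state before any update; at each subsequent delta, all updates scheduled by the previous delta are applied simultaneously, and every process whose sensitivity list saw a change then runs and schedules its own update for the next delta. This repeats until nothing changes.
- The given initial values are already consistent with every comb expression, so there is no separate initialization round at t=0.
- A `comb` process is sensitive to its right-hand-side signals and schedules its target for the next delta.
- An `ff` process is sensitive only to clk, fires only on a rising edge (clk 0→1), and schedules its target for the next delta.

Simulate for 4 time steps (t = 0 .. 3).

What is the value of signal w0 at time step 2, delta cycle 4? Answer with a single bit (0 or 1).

t=0 Δ0: w1=0 w2=1 w6=0 clk=0 w5=0 w4=1 w0=1 w3=1
  Δ1: clk:0→1
  Δ2: w0:1→0
  Δ3: w6:0→1, w4:1→0
  Δ4: w6:1→0
  (4Δ to stable)
t=1 Δ0: w1=0 w2=1 w6=0 clk=1 w5=0 w4=0 w0=0 w3=1
  Δ1: clk:1→0
  (1Δ to stable)
t=2 Δ0: w1=0 w2=1 w6=0 clk=0 w5=0 w4=0 w0=0 w3=1
  Δ1: clk:0→1
  Δ2: w0:0→1
  Δ3: w6:0→1, w4:0→1
  Δ4: w6:1→0
  (4Δ to stable)
t=3 Δ0: w1=0 w2=1 w6=0 clk=1 w5=0 w4=1 w0=1 w3=1
  Δ1: clk:1→0
  (1Δ to stable)

1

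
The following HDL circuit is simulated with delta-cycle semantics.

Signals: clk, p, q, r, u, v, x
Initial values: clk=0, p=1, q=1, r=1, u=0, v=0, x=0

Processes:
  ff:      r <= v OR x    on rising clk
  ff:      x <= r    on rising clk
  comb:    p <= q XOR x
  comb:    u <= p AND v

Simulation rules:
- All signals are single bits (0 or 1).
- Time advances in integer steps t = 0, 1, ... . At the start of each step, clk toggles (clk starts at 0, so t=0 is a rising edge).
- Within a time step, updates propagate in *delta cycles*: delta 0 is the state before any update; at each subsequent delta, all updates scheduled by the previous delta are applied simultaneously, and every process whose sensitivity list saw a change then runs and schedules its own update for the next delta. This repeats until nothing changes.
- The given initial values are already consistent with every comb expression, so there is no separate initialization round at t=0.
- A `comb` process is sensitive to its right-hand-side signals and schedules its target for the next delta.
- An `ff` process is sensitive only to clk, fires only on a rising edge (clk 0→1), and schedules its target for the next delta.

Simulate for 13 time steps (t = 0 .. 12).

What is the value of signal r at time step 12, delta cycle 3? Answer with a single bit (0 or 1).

0

t=0 Δ0: u=0 v=0 q=1 clk=0 r=1 p=1 x=0
  Δ1: clk:0→1
  Δ2: r:1→0, x:0→1
  Δ3: p:1→0
  (3Δ to stable)
t=1 Δ0: u=0 v=0 q=1 clk=1 r=0 p=0 x=1
  Δ1: clk:1→0
  (1Δ to stable)
t=2 Δ0: u=0 v=0 q=1 clk=0 r=0 p=0 x=1
  Δ1: clk:0→1
  Δ2: r:0→1, x:1→0
  Δ3: p:0→1
  (3Δ to stable)
t=3 Δ0: u=0 v=0 q=1 clk=1 r=1 p=1 x=0
  Δ1: clk:1→0
  (1Δ to stable)
t=4 Δ0: u=0 v=0 q=1 clk=0 r=1 p=1 x=0
  Δ1: clk:0→1
  Δ2: r:1→0, x:0→1
  Δ3: p:1→0
  (3Δ to stable)
t=5 Δ0: u=0 v=0 q=1 clk=1 r=0 p=0 x=1
  Δ1: clk:1→0
  (1Δ to stable)
t=6 Δ0: u=0 v=0 q=1 clk=0 r=0 p=0 x=1
  Δ1: clk:0→1
  Δ2: r:0→1, x:1→0
  Δ3: p:0→1
  (3Δ to stable)
t=7 Δ0: u=0 v=0 q=1 clk=1 r=1 p=1 x=0
  Δ1: clk:1→0
  (1Δ to stable)
t=8 Δ0: u=0 v=0 q=1 clk=0 r=1 p=1 x=0
  Δ1: clk:0→1
  Δ2: r:1→0, x:0→1
  Δ3: p:1→0
  (3Δ to stable)
t=9 Δ0: u=0 v=0 q=1 clk=1 r=0 p=0 x=1
  Δ1: clk:1→0
  (1Δ to stable)
t=10 Δ0: u=0 v=0 q=1 clk=0 r=0 p=0 x=1
  Δ1: clk:0→1
  Δ2: r:0→1, x:1→0
  Δ3: p:0→1
  (3Δ to stable)
t=11 Δ0: u=0 v=0 q=1 clk=1 r=1 p=1 x=0
  Δ1: clk:1→0
  (1Δ to stable)
t=12 Δ0: u=0 v=0 q=1 clk=0 r=1 p=1 x=0
  Δ1: clk:0→1
  Δ2: r:1→0, x:0→1
  Δ3: p:1→0
  (3Δ to stable)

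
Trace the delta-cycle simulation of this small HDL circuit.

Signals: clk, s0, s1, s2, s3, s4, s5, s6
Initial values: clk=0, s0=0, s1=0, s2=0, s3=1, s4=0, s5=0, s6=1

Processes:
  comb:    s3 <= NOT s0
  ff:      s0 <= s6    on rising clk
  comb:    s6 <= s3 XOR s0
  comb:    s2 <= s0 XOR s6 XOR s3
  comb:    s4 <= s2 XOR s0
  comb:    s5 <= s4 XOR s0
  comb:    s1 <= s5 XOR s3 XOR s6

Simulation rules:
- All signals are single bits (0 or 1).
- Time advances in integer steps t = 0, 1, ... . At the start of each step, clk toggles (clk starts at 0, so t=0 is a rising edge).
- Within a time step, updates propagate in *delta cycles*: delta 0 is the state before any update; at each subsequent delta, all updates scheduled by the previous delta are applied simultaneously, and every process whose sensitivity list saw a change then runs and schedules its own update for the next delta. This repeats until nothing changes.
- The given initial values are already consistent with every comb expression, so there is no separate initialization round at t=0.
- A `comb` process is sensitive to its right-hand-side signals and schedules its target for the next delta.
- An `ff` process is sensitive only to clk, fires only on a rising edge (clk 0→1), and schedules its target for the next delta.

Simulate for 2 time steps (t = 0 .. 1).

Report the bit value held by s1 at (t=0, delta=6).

[bits: s4,s3,s0,clk,s5,s1,s2,s6]
t=0: Δ0=01000001 Δ1=01010001 Δ2=01110001 Δ3=10111010 Δ4=00110111 Δ5=00111101 Δ6=10111001 Δ7=10110001 Δ8=10110101 | 8Δ
t=1: Δ0=10110101 Δ1=10100101 | 1Δ

0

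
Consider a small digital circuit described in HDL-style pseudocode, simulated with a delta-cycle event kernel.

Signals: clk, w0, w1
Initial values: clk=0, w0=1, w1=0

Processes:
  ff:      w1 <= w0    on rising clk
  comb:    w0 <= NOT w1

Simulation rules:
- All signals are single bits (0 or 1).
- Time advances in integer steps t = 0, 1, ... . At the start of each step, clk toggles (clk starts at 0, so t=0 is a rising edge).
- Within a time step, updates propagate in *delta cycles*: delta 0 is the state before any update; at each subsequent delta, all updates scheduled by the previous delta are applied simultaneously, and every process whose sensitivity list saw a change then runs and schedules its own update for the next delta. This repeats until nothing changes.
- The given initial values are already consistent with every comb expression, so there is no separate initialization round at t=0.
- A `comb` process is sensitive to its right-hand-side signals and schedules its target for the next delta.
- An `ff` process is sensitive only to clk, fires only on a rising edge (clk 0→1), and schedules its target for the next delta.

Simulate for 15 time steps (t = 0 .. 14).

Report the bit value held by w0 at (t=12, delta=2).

t0.Δ0 w0=1 w1=0 clk=0
t0.Δ1 w0=1 w1=0 clk=1
t0.Δ2 w0=1 w1=1 clk=1
t0.Δ3 w0=0 w1=1 clk=1
t1.Δ0 w0=0 w1=1 clk=1
t1.Δ1 w0=0 w1=1 clk=0
t2.Δ0 w0=0 w1=1 clk=0
t2.Δ1 w0=0 w1=1 clk=1
t2.Δ2 w0=0 w1=0 clk=1
t2.Δ3 w0=1 w1=0 clk=1
t3.Δ0 w0=1 w1=0 clk=1
t3.Δ1 w0=1 w1=0 clk=0
t4.Δ0 w0=1 w1=0 clk=0
t4.Δ1 w0=1 w1=0 clk=1
t4.Δ2 w0=1 w1=1 clk=1
t4.Δ3 w0=0 w1=1 clk=1
t5.Δ0 w0=0 w1=1 clk=1
t5.Δ1 w0=0 w1=1 clk=0
t6.Δ0 w0=0 w1=1 clk=0
t6.Δ1 w0=0 w1=1 clk=1
t6.Δ2 w0=0 w1=0 clk=1
t6.Δ3 w0=1 w1=0 clk=1
t7.Δ0 w0=1 w1=0 clk=1
t7.Δ1 w0=1 w1=0 clk=0
t8.Δ0 w0=1 w1=0 clk=0
t8.Δ1 w0=1 w1=0 clk=1
t8.Δ2 w0=1 w1=1 clk=1
t8.Δ3 w0=0 w1=1 clk=1
t9.Δ0 w0=0 w1=1 clk=1
t9.Δ1 w0=0 w1=1 clk=0
t10.Δ0 w0=0 w1=1 clk=0
t10.Δ1 w0=0 w1=1 clk=1
t10.Δ2 w0=0 w1=0 clk=1
t10.Δ3 w0=1 w1=0 clk=1
t11.Δ0 w0=1 w1=0 clk=1
t11.Δ1 w0=1 w1=0 clk=0
t12.Δ0 w0=1 w1=0 clk=0
t12.Δ1 w0=1 w1=0 clk=1
t12.Δ2 w0=1 w1=1 clk=1
t12.Δ3 w0=0 w1=1 clk=1
t13.Δ0 w0=0 w1=1 clk=1
t13.Δ1 w0=0 w1=1 clk=0
t14.Δ0 w0=0 w1=1 clk=0
t14.Δ1 w0=0 w1=1 clk=1
t14.Δ2 w0=0 w1=0 clk=1
t14.Δ3 w0=1 w1=0 clk=1

1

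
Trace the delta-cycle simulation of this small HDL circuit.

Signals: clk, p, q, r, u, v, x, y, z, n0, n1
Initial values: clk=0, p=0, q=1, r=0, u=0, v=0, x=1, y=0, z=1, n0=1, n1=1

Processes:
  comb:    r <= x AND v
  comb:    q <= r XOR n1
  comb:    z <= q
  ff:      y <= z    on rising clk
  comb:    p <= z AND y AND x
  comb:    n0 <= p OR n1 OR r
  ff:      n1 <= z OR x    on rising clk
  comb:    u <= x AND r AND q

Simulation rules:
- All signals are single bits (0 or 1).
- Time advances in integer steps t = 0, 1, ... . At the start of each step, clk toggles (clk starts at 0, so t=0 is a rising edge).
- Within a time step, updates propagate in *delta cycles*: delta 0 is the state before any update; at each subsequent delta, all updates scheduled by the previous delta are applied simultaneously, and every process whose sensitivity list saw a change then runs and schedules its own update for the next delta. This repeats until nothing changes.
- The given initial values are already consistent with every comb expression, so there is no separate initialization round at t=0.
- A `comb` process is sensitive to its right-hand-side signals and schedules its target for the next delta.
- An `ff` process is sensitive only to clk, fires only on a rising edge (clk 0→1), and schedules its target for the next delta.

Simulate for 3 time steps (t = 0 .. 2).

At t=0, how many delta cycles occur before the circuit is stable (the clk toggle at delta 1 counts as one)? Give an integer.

t=0 Δ0: r=0 q=1 n0=1 v=0 y=0 u=0 p=0 z=1 x=1 n1=1 clk=0
  Δ1: clk:0→1
  Δ2: y:0→1
  Δ3: p:0→1
  (3Δ to stable)
t=1 Δ0: r=0 q=1 n0=1 v=0 y=1 u=0 p=1 z=1 x=1 n1=1 clk=1
  Δ1: clk:1→0
  (1Δ to stable)
t=2 Δ0: r=0 q=1 n0=1 v=0 y=1 u=0 p=1 z=1 x=1 n1=1 clk=0
  Δ1: clk:0→1
  (1Δ to stable)

3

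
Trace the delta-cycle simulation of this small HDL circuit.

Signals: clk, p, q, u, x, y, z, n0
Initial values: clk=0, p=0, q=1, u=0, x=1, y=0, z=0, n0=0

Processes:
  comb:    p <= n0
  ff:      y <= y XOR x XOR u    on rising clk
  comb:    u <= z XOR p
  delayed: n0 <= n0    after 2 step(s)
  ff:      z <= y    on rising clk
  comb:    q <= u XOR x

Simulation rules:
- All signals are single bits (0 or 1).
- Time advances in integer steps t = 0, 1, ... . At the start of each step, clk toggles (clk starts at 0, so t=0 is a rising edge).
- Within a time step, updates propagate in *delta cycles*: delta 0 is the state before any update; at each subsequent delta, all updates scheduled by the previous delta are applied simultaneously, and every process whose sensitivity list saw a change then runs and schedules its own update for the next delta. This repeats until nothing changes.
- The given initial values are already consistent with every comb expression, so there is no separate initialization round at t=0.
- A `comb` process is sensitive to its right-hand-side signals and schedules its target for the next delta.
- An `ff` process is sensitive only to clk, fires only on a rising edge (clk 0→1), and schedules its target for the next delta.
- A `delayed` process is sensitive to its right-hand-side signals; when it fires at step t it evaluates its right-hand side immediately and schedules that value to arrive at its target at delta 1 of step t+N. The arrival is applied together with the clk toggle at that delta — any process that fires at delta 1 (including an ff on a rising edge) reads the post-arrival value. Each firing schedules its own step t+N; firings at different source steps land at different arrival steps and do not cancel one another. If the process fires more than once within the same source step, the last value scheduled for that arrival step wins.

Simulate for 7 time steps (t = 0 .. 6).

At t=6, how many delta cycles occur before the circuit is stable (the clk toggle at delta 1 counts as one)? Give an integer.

2

t=0 Δ0: clk=0 z=0 x=1 n0=0 u=0 y=0 p=0 q=1
  Δ1: clk:0→1
  Δ2: y:0→1
  (2Δ to stable)
t=1 Δ0: clk=1 z=0 x=1 n0=0 u=0 y=1 p=0 q=1
  Δ1: clk:1→0
  (1Δ to stable)
t=2 Δ0: clk=0 z=0 x=1 n0=0 u=0 y=1 p=0 q=1
  Δ1: clk:0→1
  Δ2: z:0→1, y:1→0
  Δ3: u:0→1
  Δ4: q:1→0
  (4Δ to stable)
t=3 Δ0: clk=1 z=1 x=1 n0=0 u=1 y=0 p=0 q=0
  Δ1: clk:1→0
  (1Δ to stable)
t=4 Δ0: clk=0 z=1 x=1 n0=0 u=1 y=0 p=0 q=0
  Δ1: clk:0→1
  Δ2: z:1→0
  Δ3: u:1→0
  Δ4: q:0→1
  (4Δ to stable)
t=5 Δ0: clk=1 z=0 x=1 n0=0 u=0 y=0 p=0 q=1
  Δ1: clk:1→0
  (1Δ to stable)
t=6 Δ0: clk=0 z=0 x=1 n0=0 u=0 y=0 p=0 q=1
  Δ1: clk:0→1
  Δ2: y:0→1
  (2Δ to stable)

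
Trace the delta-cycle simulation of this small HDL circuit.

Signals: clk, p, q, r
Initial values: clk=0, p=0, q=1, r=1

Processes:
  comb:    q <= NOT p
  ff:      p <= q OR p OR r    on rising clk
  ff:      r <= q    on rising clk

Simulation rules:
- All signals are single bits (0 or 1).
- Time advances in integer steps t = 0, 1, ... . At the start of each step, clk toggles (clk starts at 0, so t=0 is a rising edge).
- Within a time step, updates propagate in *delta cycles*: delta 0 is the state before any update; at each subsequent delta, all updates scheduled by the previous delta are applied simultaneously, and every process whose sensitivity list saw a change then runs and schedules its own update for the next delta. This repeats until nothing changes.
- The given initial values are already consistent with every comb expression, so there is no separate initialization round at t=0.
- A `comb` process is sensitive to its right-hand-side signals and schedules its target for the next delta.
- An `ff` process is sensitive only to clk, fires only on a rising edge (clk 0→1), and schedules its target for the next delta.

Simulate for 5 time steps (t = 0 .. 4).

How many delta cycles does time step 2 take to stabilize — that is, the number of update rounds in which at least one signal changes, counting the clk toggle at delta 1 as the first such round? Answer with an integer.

2

t0.Δ0 r=1 p=0 q=1 clk=0
t0.Δ1 r=1 p=0 q=1 clk=1
t0.Δ2 r=1 p=1 q=1 clk=1
t0.Δ3 r=1 p=1 q=0 clk=1
t1.Δ0 r=1 p=1 q=0 clk=1
t1.Δ1 r=1 p=1 q=0 clk=0
t2.Δ0 r=1 p=1 q=0 clk=0
t2.Δ1 r=1 p=1 q=0 clk=1
t2.Δ2 r=0 p=1 q=0 clk=1
t3.Δ0 r=0 p=1 q=0 clk=1
t3.Δ1 r=0 p=1 q=0 clk=0
t4.Δ0 r=0 p=1 q=0 clk=0
t4.Δ1 r=0 p=1 q=0 clk=1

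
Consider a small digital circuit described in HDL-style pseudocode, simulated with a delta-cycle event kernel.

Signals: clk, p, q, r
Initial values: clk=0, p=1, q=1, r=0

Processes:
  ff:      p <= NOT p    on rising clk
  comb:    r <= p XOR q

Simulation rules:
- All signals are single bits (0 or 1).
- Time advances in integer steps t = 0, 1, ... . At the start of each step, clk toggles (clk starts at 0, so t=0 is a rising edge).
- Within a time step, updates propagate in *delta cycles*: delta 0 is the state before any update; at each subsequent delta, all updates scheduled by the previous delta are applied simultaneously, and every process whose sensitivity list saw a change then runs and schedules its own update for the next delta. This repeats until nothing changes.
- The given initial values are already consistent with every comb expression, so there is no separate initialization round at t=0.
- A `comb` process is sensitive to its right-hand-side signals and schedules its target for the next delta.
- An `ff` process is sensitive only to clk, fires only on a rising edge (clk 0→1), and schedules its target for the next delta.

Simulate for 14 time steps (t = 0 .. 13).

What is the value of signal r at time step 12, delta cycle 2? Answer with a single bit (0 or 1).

t=0 Δ0: p=1 r=0 q=1 clk=0
  Δ1: clk:0→1
  Δ2: p:1→0
  Δ3: r:0→1
  (3Δ to stable)
t=1 Δ0: p=0 r=1 q=1 clk=1
  Δ1: clk:1→0
  (1Δ to stable)
t=2 Δ0: p=0 r=1 q=1 clk=0
  Δ1: clk:0→1
  Δ2: p:0→1
  Δ3: r:1→0
  (3Δ to stable)
t=3 Δ0: p=1 r=0 q=1 clk=1
  Δ1: clk:1→0
  (1Δ to stable)
t=4 Δ0: p=1 r=0 q=1 clk=0
  Δ1: clk:0→1
  Δ2: p:1→0
  Δ3: r:0→1
  (3Δ to stable)
t=5 Δ0: p=0 r=1 q=1 clk=1
  Δ1: clk:1→0
  (1Δ to stable)
t=6 Δ0: p=0 r=1 q=1 clk=0
  Δ1: clk:0→1
  Δ2: p:0→1
  Δ3: r:1→0
  (3Δ to stable)
t=7 Δ0: p=1 r=0 q=1 clk=1
  Δ1: clk:1→0
  (1Δ to stable)
t=8 Δ0: p=1 r=0 q=1 clk=0
  Δ1: clk:0→1
  Δ2: p:1→0
  Δ3: r:0→1
  (3Δ to stable)
t=9 Δ0: p=0 r=1 q=1 clk=1
  Δ1: clk:1→0
  (1Δ to stable)
t=10 Δ0: p=0 r=1 q=1 clk=0
  Δ1: clk:0→1
  Δ2: p:0→1
  Δ3: r:1→0
  (3Δ to stable)
t=11 Δ0: p=1 r=0 q=1 clk=1
  Δ1: clk:1→0
  (1Δ to stable)
t=12 Δ0: p=1 r=0 q=1 clk=0
  Δ1: clk:0→1
  Δ2: p:1→0
  Δ3: r:0→1
  (3Δ to stable)
t=13 Δ0: p=0 r=1 q=1 clk=1
  Δ1: clk:1→0
  (1Δ to stable)

0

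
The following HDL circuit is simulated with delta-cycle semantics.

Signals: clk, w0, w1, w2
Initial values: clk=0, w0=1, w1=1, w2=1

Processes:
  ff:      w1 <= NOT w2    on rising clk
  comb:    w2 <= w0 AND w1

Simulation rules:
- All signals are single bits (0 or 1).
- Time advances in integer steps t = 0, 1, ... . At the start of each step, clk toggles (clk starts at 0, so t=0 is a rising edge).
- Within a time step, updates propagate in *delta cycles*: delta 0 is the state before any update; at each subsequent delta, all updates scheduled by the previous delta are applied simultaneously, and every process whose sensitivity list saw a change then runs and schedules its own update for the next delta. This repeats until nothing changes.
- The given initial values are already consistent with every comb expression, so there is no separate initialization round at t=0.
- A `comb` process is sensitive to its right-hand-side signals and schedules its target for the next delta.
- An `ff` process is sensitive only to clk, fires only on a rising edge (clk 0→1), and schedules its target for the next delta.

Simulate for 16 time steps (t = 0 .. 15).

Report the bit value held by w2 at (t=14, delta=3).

1

[bits: w2,clk,w0,w1]
t=0: Δ0=1011 Δ1=1111 Δ2=1110 Δ3=0110 | 3Δ
t=1: Δ0=0110 Δ1=0010 | 1Δ
t=2: Δ0=0010 Δ1=0110 Δ2=0111 Δ3=1111 | 3Δ
t=3: Δ0=1111 Δ1=1011 | 1Δ
t=4: Δ0=1011 Δ1=1111 Δ2=1110 Δ3=0110 | 3Δ
t=5: Δ0=0110 Δ1=0010 | 1Δ
t=6: Δ0=0010 Δ1=0110 Δ2=0111 Δ3=1111 | 3Δ
t=7: Δ0=1111 Δ1=1011 | 1Δ
t=8: Δ0=1011 Δ1=1111 Δ2=1110 Δ3=0110 | 3Δ
t=9: Δ0=0110 Δ1=0010 | 1Δ
t=10: Δ0=0010 Δ1=0110 Δ2=0111 Δ3=1111 | 3Δ
t=11: Δ0=1111 Δ1=1011 | 1Δ
t=12: Δ0=1011 Δ1=1111 Δ2=1110 Δ3=0110 | 3Δ
t=13: Δ0=0110 Δ1=0010 | 1Δ
t=14: Δ0=0010 Δ1=0110 Δ2=0111 Δ3=1111 | 3Δ
t=15: Δ0=1111 Δ1=1011 | 1Δ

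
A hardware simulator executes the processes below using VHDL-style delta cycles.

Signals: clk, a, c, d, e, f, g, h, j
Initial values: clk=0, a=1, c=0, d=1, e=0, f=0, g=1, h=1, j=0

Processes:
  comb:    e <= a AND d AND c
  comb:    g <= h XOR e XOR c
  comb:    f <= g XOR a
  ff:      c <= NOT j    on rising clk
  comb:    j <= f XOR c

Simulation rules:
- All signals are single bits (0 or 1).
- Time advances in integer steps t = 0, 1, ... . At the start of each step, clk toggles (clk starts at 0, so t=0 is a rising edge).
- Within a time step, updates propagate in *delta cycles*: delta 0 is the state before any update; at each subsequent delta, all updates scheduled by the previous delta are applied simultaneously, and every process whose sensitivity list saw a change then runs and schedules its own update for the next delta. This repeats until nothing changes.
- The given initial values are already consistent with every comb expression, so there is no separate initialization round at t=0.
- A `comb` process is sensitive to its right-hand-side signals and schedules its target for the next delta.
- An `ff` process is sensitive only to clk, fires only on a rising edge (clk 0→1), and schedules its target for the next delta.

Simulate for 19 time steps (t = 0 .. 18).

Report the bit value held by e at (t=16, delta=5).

1

[bits: a,j,f,g,d,c,h,clk,e]
t=0: Δ0=100110100 Δ1=100110110 Δ2=100111110 Δ3=110011111 Δ4=111111111 Δ5=100111111 Δ6=110111111 | 6Δ
t=1: Δ0=110111111 Δ1=110111101 | 1Δ
t=2: Δ0=110111101 Δ1=110111111 Δ2=110110111 Δ3=100010110 Δ4=101110110 Δ5=110110110 Δ6=100110110 | 6Δ
t=3: Δ0=100110110 Δ1=100110100 | 1Δ
t=4: Δ0=100110100 Δ1=100110110 Δ2=100111110 Δ3=110011111 Δ4=111111111 Δ5=100111111 Δ6=110111111 | 6Δ
t=5: Δ0=110111111 Δ1=110111101 | 1Δ
t=6: Δ0=110111101 Δ1=110111111 Δ2=110110111 Δ3=100010110 Δ4=101110110 Δ5=110110110 Δ6=100110110 | 6Δ
t=7: Δ0=100110110 Δ1=100110100 | 1Δ
t=8: Δ0=100110100 Δ1=100110110 Δ2=100111110 Δ3=110011111 Δ4=111111111 Δ5=100111111 Δ6=110111111 | 6Δ
t=9: Δ0=110111111 Δ1=110111101 | 1Δ
t=10: Δ0=110111101 Δ1=110111111 Δ2=110110111 Δ3=100010110 Δ4=101110110 Δ5=110110110 Δ6=100110110 | 6Δ
t=11: Δ0=100110110 Δ1=100110100 | 1Δ
t=12: Δ0=100110100 Δ1=100110110 Δ2=100111110 Δ3=110011111 Δ4=111111111 Δ5=100111111 Δ6=110111111 | 6Δ
t=13: Δ0=110111111 Δ1=110111101 | 1Δ
t=14: Δ0=110111101 Δ1=110111111 Δ2=110110111 Δ3=100010110 Δ4=101110110 Δ5=110110110 Δ6=100110110 | 6Δ
t=15: Δ0=100110110 Δ1=100110100 | 1Δ
t=16: Δ0=100110100 Δ1=100110110 Δ2=100111110 Δ3=110011111 Δ4=111111111 Δ5=100111111 Δ6=110111111 | 6Δ
t=17: Δ0=110111111 Δ1=110111101 | 1Δ
t=18: Δ0=110111101 Δ1=110111111 Δ2=110110111 Δ3=100010110 Δ4=101110110 Δ5=110110110 Δ6=100110110 | 6Δ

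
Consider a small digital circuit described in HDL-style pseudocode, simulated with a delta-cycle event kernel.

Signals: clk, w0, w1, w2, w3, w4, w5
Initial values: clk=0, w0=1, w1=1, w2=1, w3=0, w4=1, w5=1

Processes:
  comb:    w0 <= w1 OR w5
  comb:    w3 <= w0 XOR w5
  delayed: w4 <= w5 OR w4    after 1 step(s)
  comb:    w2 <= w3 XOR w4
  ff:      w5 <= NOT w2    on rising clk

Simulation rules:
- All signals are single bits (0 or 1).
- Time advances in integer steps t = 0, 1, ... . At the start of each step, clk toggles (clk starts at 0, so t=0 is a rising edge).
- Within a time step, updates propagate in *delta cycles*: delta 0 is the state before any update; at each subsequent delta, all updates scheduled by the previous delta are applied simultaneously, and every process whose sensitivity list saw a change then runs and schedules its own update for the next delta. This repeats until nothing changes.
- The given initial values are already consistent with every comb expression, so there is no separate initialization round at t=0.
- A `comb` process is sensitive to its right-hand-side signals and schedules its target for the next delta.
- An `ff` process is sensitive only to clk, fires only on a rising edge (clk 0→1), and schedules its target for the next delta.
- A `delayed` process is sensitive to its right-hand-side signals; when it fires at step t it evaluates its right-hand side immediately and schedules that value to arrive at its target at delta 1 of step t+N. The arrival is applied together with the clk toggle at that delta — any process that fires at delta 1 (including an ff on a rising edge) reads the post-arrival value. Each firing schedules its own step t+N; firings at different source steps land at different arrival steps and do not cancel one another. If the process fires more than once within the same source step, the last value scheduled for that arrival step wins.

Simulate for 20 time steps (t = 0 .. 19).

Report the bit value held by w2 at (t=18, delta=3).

0

t=0 Δ0: w5=1 w0=1 w2=1 clk=0 w3=0 w4=1 w1=1
  Δ1: clk:0→1
  Δ2: w5:1→0
  Δ3: w3:0→1
  Δ4: w2:1→0
  (4Δ to stable)
t=1 Δ0: w5=0 w0=1 w2=0 clk=1 w3=1 w4=1 w1=1
  Δ1: clk:1→0
  (1Δ to stable)
t=2 Δ0: w5=0 w0=1 w2=0 clk=0 w3=1 w4=1 w1=1
  Δ1: clk:0→1
  Δ2: w5:0→1
  Δ3: w3:1→0
  Δ4: w2:0→1
  (4Δ to stable)
t=3 Δ0: w5=1 w0=1 w2=1 clk=1 w3=0 w4=1 w1=1
  Δ1: clk:1→0
  (1Δ to stable)
t=4 Δ0: w5=1 w0=1 w2=1 clk=0 w3=0 w4=1 w1=1
  Δ1: clk:0→1
  Δ2: w5:1→0
  Δ3: w3:0→1
  Δ4: w2:1→0
  (4Δ to stable)
t=5 Δ0: w5=0 w0=1 w2=0 clk=1 w3=1 w4=1 w1=1
  Δ1: clk:1→0
  (1Δ to stable)
t=6 Δ0: w5=0 w0=1 w2=0 clk=0 w3=1 w4=1 w1=1
  Δ1: clk:0→1
  Δ2: w5:0→1
  Δ3: w3:1→0
  Δ4: w2:0→1
  (4Δ to stable)
t=7 Δ0: w5=1 w0=1 w2=1 clk=1 w3=0 w4=1 w1=1
  Δ1: clk:1→0
  (1Δ to stable)
t=8 Δ0: w5=1 w0=1 w2=1 clk=0 w3=0 w4=1 w1=1
  Δ1: clk:0→1
  Δ2: w5:1→0
  Δ3: w3:0→1
  Δ4: w2:1→0
  (4Δ to stable)
t=9 Δ0: w5=0 w0=1 w2=0 clk=1 w3=1 w4=1 w1=1
  Δ1: clk:1→0
  (1Δ to stable)
t=10 Δ0: w5=0 w0=1 w2=0 clk=0 w3=1 w4=1 w1=1
  Δ1: clk:0→1
  Δ2: w5:0→1
  Δ3: w3:1→0
  Δ4: w2:0→1
  (4Δ to stable)
t=11 Δ0: w5=1 w0=1 w2=1 clk=1 w3=0 w4=1 w1=1
  Δ1: clk:1→0
  (1Δ to stable)
t=12 Δ0: w5=1 w0=1 w2=1 clk=0 w3=0 w4=1 w1=1
  Δ1: clk:0→1
  Δ2: w5:1→0
  Δ3: w3:0→1
  Δ4: w2:1→0
  (4Δ to stable)
t=13 Δ0: w5=0 w0=1 w2=0 clk=1 w3=1 w4=1 w1=1
  Δ1: clk:1→0
  (1Δ to stable)
t=14 Δ0: w5=0 w0=1 w2=0 clk=0 w3=1 w4=1 w1=1
  Δ1: clk:0→1
  Δ2: w5:0→1
  Δ3: w3:1→0
  Δ4: w2:0→1
  (4Δ to stable)
t=15 Δ0: w5=1 w0=1 w2=1 clk=1 w3=0 w4=1 w1=1
  Δ1: clk:1→0
  (1Δ to stable)
t=16 Δ0: w5=1 w0=1 w2=1 clk=0 w3=0 w4=1 w1=1
  Δ1: clk:0→1
  Δ2: w5:1→0
  Δ3: w3:0→1
  Δ4: w2:1→0
  (4Δ to stable)
t=17 Δ0: w5=0 w0=1 w2=0 clk=1 w3=1 w4=1 w1=1
  Δ1: clk:1→0
  (1Δ to stable)
t=18 Δ0: w5=0 w0=1 w2=0 clk=0 w3=1 w4=1 w1=1
  Δ1: clk:0→1
  Δ2: w5:0→1
  Δ3: w3:1→0
  Δ4: w2:0→1
  (4Δ to stable)
t=19 Δ0: w5=1 w0=1 w2=1 clk=1 w3=0 w4=1 w1=1
  Δ1: clk:1→0
  (1Δ to stable)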